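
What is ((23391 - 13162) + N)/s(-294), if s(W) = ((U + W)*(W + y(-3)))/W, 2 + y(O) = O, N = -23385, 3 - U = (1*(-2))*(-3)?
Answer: 392/9 ≈ 43.556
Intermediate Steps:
U = -3 (U = 3 - 1*(-2)*(-3) = 3 - (-2)*(-3) = 3 - 1*6 = 3 - 6 = -3)
y(O) = -2 + O
s(W) = (-5 + W)*(-3 + W)/W (s(W) = ((-3 + W)*(W + (-2 - 3)))/W = ((-3 + W)*(W - 5))/W = ((-3 + W)*(-5 + W))/W = ((-5 + W)*(-3 + W))/W = (-5 + W)*(-3 + W)/W)
((23391 - 13162) + N)/s(-294) = ((23391 - 13162) - 23385)/(-8 - 294 + 15/(-294)) = (10229 - 23385)/(-8 - 294 + 15*(-1/294)) = -13156/(-8 - 294 - 5/98) = -13156/(-29601/98) = -13156*(-98/29601) = 392/9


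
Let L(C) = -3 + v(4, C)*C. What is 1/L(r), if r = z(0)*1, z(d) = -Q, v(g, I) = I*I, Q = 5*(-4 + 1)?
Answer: 1/3372 ≈ 0.00029656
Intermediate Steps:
Q = -15 (Q = 5*(-3) = -15)
v(g, I) = I²
z(d) = 15 (z(d) = -1*(-15) = 15)
r = 15 (r = 15*1 = 15)
L(C) = -3 + C³ (L(C) = -3 + C²*C = -3 + C³)
1/L(r) = 1/(-3 + 15³) = 1/(-3 + 3375) = 1/3372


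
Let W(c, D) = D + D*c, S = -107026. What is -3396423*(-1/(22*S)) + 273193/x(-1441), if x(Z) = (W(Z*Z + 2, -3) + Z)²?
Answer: -131862819573429476531/91413968261089246828 ≈ -1.4425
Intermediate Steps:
x(Z) = (-9 + Z - 3*Z²)² (x(Z) = (-3*(1 + (Z*Z + 2)) + Z)² = (-3*(1 + (Z² + 2)) + Z)² = (-3*(1 + (2 + Z²)) + Z)² = (-3*(3 + Z²) + Z)² = ((-9 - 3*Z²) + Z)² = (-9 + Z - 3*Z²)²)
-3396423*(-1/(22*S)) + 273193/x(-1441) = -3396423/((-22*(-107026))) + 273193/((-9 - 1441 - 3*(-1441)²)²) = -3396423/2354572 + 273193/((-9 - 1441 - 3*2076481)²) = -3396423*1/2354572 + 273193/((-9 - 1441 - 6229443)²) = -3396423/2354572 + 273193/((-6230893)²) = -3396423/2354572 + 273193/38824027577449 = -131862819573429476531/91413968261089246828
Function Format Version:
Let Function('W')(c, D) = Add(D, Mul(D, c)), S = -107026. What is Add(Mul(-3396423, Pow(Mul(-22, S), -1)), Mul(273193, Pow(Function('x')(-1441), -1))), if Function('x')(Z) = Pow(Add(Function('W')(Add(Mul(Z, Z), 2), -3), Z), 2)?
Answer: Rational(-131862819573429476531, 91413968261089246828) ≈ -1.4425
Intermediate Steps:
Function('x')(Z) = Pow(Add(-9, Z, Mul(-3, Pow(Z, 2))), 2) (Function('x')(Z) = Pow(Add(Mul(-3, Add(1, Add(Mul(Z, Z), 2))), Z), 2) = Pow(Add(Mul(-3, Add(1, Add(Pow(Z, 2), 2))), Z), 2) = Pow(Add(Mul(-3, Add(1, Add(2, Pow(Z, 2)))), Z), 2) = Pow(Add(Mul(-3, Add(3, Pow(Z, 2))), Z), 2) = Pow(Add(Add(-9, Mul(-3, Pow(Z, 2))), Z), 2) = Pow(Add(-9, Z, Mul(-3, Pow(Z, 2))), 2))
Add(Mul(-3396423, Pow(Mul(-22, S), -1)), Mul(273193, Pow(Function('x')(-1441), -1))) = Add(Mul(-3396423, Pow(Mul(-22, -107026), -1)), Mul(273193, Pow(Pow(Add(-9, -1441, Mul(-3, Pow(-1441, 2))), 2), -1))) = Add(Mul(-3396423, Pow(2354572, -1)), Mul(273193, Pow(Pow(Add(-9, -1441, Mul(-3, 2076481)), 2), -1))) = Add(Mul(-3396423, Rational(1, 2354572)), Mul(273193, Pow(Pow(Add(-9, -1441, -6229443), 2), -1))) = Add(Rational(-3396423, 2354572), Mul(273193, Pow(Pow(-6230893, 2), -1))) = Add(Rational(-3396423, 2354572), Mul(273193, Pow(38824027577449, -1))) = Add(Rational(-3396423, 2354572), Mul(273193, Rational(1, 38824027577449))) = Add(Rational(-3396423, 2354572), Rational(273193, 38824027577449)) = Rational(-131862819573429476531, 91413968261089246828)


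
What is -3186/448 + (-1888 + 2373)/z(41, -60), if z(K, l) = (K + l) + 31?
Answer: 22381/672 ≈ 33.305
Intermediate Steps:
z(K, l) = 31 + K + l
-3186/448 + (-1888 + 2373)/z(41, -60) = -3186/448 + (-1888 + 2373)/(31 + 41 - 60) = -3186*1/448 + 485/12 = -1593/224 + 485*(1/12) = -1593/224 + 485/12 = 22381/672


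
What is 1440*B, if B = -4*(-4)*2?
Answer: 46080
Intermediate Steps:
B = 32 (B = -4*(-4)*2 = 16*2 = 32)
1440*B = 1440*32 = 46080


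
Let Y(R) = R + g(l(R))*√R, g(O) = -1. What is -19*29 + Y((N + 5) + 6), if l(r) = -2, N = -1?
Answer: -541 - √10 ≈ -544.16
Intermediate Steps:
Y(R) = R - √R
-19*29 + Y((N + 5) + 6) = -19*29 + (((-1 + 5) + 6) - √((-1 + 5) + 6)) = -551 + ((4 + 6) - √(4 + 6)) = -551 + (10 - √10) = -541 - √10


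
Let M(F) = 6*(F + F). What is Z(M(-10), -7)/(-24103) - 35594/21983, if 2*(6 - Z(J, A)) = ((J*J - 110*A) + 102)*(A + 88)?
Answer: 979906396/40758173 ≈ 24.042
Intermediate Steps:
M(F) = 12*F (M(F) = 6*(2*F) = 12*F)
Z(J, A) = 6 - (88 + A)*(102 + J² - 110*A)/2 (Z(J, A) = 6 - ((J*J - 110*A) + 102)*(A + 88)/2 = 6 - ((J² - 110*A) + 102)*(88 + A)/2 = 6 - (102 + J² - 110*A)*(88 + A)/2 = 6 - (88 + A)*(102 + J² - 110*A)/2)
Z(M(-10), -7)/(-24103) - 35594/21983 = (-4482 - 44*(12*(-10))² + 55*(-7)² + 4789*(-7) - ½*(-7)*(12*(-10))²)/(-24103) - 35594/21983 = (-4482 - 44*(-120)² + 55*49 - 33523 - ½*(-7)*(-120)²)*(-1/24103) - 35594*1/21983 = (-4482 - 44*14400 + 2695 - 33523 - ½*(-7)*14400)*(-1/24103) - 2738/1691 = (-4482 - 633600 + 2695 - 33523 + 50400)*(-1/24103) - 2738/1691 = -618510*(-1/24103) - 2738/1691 = 618510/24103 - 2738/1691 = 979906396/40758173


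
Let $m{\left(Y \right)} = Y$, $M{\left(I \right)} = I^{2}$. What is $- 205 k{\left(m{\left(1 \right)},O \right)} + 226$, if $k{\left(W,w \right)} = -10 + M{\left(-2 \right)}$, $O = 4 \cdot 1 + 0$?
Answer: $1456$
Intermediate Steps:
$O = 4$ ($O = 4 + 0 = 4$)
$k{\left(W,w \right)} = -6$ ($k{\left(W,w \right)} = -10 + \left(-2\right)^{2} = -10 + 4 = -6$)
$- 205 k{\left(m{\left(1 \right)},O \right)} + 226 = \left(-205\right) \left(-6\right) + 226 = 1230 + 226 = 1456$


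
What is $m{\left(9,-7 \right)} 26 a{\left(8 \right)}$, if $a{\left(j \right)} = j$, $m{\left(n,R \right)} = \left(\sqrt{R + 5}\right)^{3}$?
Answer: $- 416 i \sqrt{2} \approx - 588.31 i$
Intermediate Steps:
$m{\left(n,R \right)} = \left(5 + R\right)^{\frac{3}{2}}$ ($m{\left(n,R \right)} = \left(\sqrt{5 + R}\right)^{3} = \left(5 + R\right)^{\frac{3}{2}}$)
$m{\left(9,-7 \right)} 26 a{\left(8 \right)} = \left(5 - 7\right)^{\frac{3}{2}} \cdot 26 \cdot 8 = \left(-2\right)^{\frac{3}{2}} \cdot 26 \cdot 8 = - 2 i \sqrt{2} \cdot 26 \cdot 8 = - 52 i \sqrt{2} \cdot 8 = - 416 i \sqrt{2}$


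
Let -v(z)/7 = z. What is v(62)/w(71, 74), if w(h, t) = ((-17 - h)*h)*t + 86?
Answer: 31/33019 ≈ 0.00093885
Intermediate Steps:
w(h, t) = 86 + h*t*(-17 - h) (w(h, t) = (h*(-17 - h))*t + 86 = h*t*(-17 - h) + 86 = 86 + h*t*(-17 - h))
v(z) = -7*z
v(62)/w(71, 74) = (-7*62)/(86 - 1*74*71² - 17*71*74) = -434/(86 - 1*74*5041 - 89318) = -434/(86 - 373034 - 89318) = -434/(-462266) = -434*(-1/462266) = 31/33019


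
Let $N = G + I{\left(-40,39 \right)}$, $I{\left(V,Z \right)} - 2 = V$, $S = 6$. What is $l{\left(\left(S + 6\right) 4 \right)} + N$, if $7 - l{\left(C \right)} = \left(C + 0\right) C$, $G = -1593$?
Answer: $-3928$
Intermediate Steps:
$I{\left(V,Z \right)} = 2 + V$
$l{\left(C \right)} = 7 - C^{2}$ ($l{\left(C \right)} = 7 - \left(C + 0\right) C = 7 - C C = 7 - C^{2}$)
$N = -1631$ ($N = -1593 + \left(2 - 40\right) = -1593 - 38 = -1631$)
$l{\left(\left(S + 6\right) 4 \right)} + N = \left(7 - \left(\left(6 + 6\right) 4\right)^{2}\right) - 1631 = \left(7 - \left(12 \cdot 4\right)^{2}\right) - 1631 = \left(7 - 48^{2}\right) - 1631 = \left(7 - 2304\right) - 1631 = -2297 - 1631 = -3928$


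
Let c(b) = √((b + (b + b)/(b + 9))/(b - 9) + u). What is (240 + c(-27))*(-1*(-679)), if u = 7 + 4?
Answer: 162960 + 679*√105/3 ≈ 1.6528e+5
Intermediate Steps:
u = 11
c(b) = √(11 + (b + 2*b/(9 + b))/(-9 + b)) (c(b) = √((b + (b + b)/(b + 9))/(b - 9) + 11) = √((b + (2*b)/(9 + b))/(-9 + b) + 11) = √((b + 2*b/(9 + b))/(-9 + b) + 11) = √(11 + (b + 2*b/(9 + b))/(-9 + b)))
(240 + c(-27))*(-1*(-679)) = (240 + √(11 - 27/(-9 - 27) + 2*(-27)/(-81 + (-27)²)))*(-1*(-679)) = (240 + √(11 - 27/(-36) + 2*(-27)/(-81 + 729)))*679 = (240 + √(11 - 27*(-1/36) + 2*(-27)/648))*679 = (240 + √(11 + ¾ + 2*(-27)*(1/648)))*679 = (240 + √(11 + ¾ - 1/12))*679 = (240 + √(35/3))*679 = (240 + √105/3)*679 = 162960 + 679*√105/3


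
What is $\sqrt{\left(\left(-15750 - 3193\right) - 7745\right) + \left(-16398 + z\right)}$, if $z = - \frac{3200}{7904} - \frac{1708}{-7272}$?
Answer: $\frac{i \sqrt{965332761087578}}{149682} \approx 207.57 i$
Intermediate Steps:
$z = - \frac{76331}{449046}$ ($z = \left(-3200\right) \frac{1}{7904} - - \frac{427}{1818} = - \frac{100}{247} + \frac{427}{1818} = - \frac{76331}{449046} \approx -0.16998$)
$\sqrt{\left(\left(-15750 - 3193\right) - 7745\right) + \left(-16398 + z\right)} = \sqrt{\left(\left(-15750 - 3193\right) - 7745\right) - \frac{7363532639}{449046}} = \sqrt{\left(-18943 - 7745\right) - \frac{7363532639}{449046}} = \sqrt{-26688 - \frac{7363532639}{449046}} = \sqrt{- \frac{19347672287}{449046}} = \frac{i \sqrt{965332761087578}}{149682}$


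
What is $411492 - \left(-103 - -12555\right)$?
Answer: $399040$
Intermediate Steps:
$411492 - \left(-103 - -12555\right) = 411492 - \left(-103 + 12555\right) = 411492 - 12452 = 399040$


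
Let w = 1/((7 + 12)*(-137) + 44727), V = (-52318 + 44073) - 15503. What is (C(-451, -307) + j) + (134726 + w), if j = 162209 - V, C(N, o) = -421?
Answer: 13490716489/42124 ≈ 3.2026e+5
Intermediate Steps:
V = -23748 (V = -8245 - 15503 = -23748)
j = 185957 (j = 162209 - 1*(-23748) = 162209 + 23748 = 185957)
w = 1/42124 (w = 1/(19*(-137) + 44727) = 1/(-2603 + 44727) = 1/42124 ≈ 2.3739e-5)
(C(-451, -307) + j) + (134726 + w) = (-421 + 185957) + (134726 + 1/42124) = 185536 + 5675198025/42124 = 13490716489/42124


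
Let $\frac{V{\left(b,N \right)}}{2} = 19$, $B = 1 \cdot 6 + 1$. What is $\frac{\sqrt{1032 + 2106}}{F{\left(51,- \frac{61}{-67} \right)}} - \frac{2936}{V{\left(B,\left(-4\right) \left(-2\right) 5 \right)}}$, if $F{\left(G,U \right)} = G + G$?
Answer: $- \frac{1468}{19} + \frac{\sqrt{3138}}{102} \approx -76.714$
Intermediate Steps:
$B = 7$ ($B = 6 + 1 = 7$)
$V{\left(b,N \right)} = 38$ ($V{\left(b,N \right)} = 2 \cdot 19 = 38$)
$F{\left(G,U \right)} = 2 G$
$\frac{\sqrt{1032 + 2106}}{F{\left(51,- \frac{61}{-67} \right)}} - \frac{2936}{V{\left(B,\left(-4\right) \left(-2\right) 5 \right)}} = \frac{\sqrt{1032 + 2106}}{2 \cdot 51} - \frac{2936}{38} = \frac{\sqrt{3138}}{102} - \frac{1468}{19} = - \frac{1468}{19} + \frac{\sqrt{3138}}{102}$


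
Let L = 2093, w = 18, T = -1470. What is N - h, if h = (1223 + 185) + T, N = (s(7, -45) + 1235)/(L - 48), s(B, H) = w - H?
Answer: 128088/2045 ≈ 62.635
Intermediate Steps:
s(B, H) = 18 - H
N = 1298/2045 (N = ((18 - 1*(-45)) + 1235)/(2093 - 48) = ((18 + 45) + 1235)/2045 = (63 + 1235)*(1/2045) = 1298*(1/2045) = 1298/2045 ≈ 0.63472)
h = -62 (h = (1223 + 185) - 1470 = 1408 - 1470 = -62)
N - h = 1298/2045 - 1*(-62) = 1298/2045 + 62 = 128088/2045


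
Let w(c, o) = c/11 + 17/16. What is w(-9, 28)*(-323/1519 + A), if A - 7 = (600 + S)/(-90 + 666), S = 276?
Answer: 26047981/12832512 ≈ 2.0298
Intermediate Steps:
w(c, o) = 17/16 + c/11 (w(c, o) = c*(1/11) + 17*(1/16) = c/11 + 17/16 = 17/16 + c/11)
A = 409/48 (A = 7 + (600 + 276)/(-90 + 666) = 7 + 876/576 = 7 + 876*(1/576) = 7 + 73/48 = 409/48 ≈ 8.5208)
w(-9, 28)*(-323/1519 + A) = (17/16 + (1/11)*(-9))*(-323/1519 + 409/48) = (17/16 - 9/11)*(-323*1/1519 + 409/48) = 43*(-323/1519 + 409/48)/176 = (43/176)*(605767/72912) = 26047981/12832512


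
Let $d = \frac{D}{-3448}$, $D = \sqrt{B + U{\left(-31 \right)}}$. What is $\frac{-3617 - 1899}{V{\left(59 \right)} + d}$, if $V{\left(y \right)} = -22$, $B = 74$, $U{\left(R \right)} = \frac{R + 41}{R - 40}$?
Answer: $\frac{25608244638592}{102135854753} - \frac{9509584 \sqrt{93081}}{102135854753} \approx 250.7$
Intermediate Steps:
$U{\left(R \right)} = \frac{41 + R}{-40 + R}$
$D = \frac{2 \sqrt{93081}}{71}$ ($D = \sqrt{74 + \frac{41 - 31}{-40 - 31}} = \sqrt{74 + \frac{1}{-71} \cdot 10} = \sqrt{74 - \frac{10}{71}} = \sqrt{\frac{5244}{71}} = \frac{2 \sqrt{93081}}{71} \approx 8.5941$)
$d = - \frac{\sqrt{93081}}{122404}$ ($d = \frac{\frac{2}{71} \sqrt{93081}}{-3448} = \frac{2 \sqrt{93081}}{71} \left(- \frac{1}{3448}\right) = - \frac{\sqrt{93081}}{122404} \approx -0.0024925$)
$\frac{-3617 - 1899}{V{\left(59 \right)} + d} = \frac{-3617 - 1899}{-22 - \frac{\sqrt{93081}}{122404}} = - \frac{5516}{-22 - \frac{\sqrt{93081}}{122404}}$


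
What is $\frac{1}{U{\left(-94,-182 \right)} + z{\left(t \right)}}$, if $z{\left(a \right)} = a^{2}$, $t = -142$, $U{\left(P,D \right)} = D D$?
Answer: $\frac{1}{53288} \approx 1.8766 \cdot 10^{-5}$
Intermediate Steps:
$U{\left(P,D \right)} = D^{2}$
$\frac{1}{U{\left(-94,-182 \right)} + z{\left(t \right)}} = \frac{1}{\left(-182\right)^{2} + \left(-142\right)^{2}} = \frac{1}{33124 + 20164} = \frac{1}{53288}$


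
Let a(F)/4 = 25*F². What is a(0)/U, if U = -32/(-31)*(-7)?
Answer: 0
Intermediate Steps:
a(F) = 100*F² (a(F) = 4*(25*F²) = 100*F²)
U = -224/31 (U = -32*(-1/31)*(-7) = (32/31)*(-7) = -224/31 ≈ -7.2258)
a(0)/U = (100*0²)/(-224/31) = (100*0)*(-31/224) = 0*(-31/224) = 0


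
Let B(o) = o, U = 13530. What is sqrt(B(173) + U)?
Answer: sqrt(13703) ≈ 117.06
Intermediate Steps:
sqrt(B(173) + U) = sqrt(173 + 13530) = sqrt(13703)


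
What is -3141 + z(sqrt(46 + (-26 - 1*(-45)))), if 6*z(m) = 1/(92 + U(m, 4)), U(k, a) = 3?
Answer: -1790369/570 ≈ -3141.0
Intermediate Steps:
z(m) = 1/570 (z(m) = 1/(6*(92 + 3)) = (1/6)/95 = (1/6)*(1/95) = 1/570)
-3141 + z(sqrt(46 + (-26 - 1*(-45)))) = -3141 + 1/570 = -1790369/570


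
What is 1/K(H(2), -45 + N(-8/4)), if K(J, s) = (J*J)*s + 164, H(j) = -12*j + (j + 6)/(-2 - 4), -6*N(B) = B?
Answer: -27/769556 ≈ -3.5085e-5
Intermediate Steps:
N(B) = -B/6
H(j) = -1 - 73*j/6 (H(j) = -12*j + (6 + j)/(-6) = -12*j + (6 + j)*(-1/6) = -12*j + (-1 - j/6) = -1 - 73*j/6)
K(J, s) = 164 + s*J**2 (K(J, s) = J**2*s + 164 = s*J**2 + 164 = 164 + s*J**2)
1/K(H(2), -45 + N(-8/4)) = 1/(164 + (-45 - (-4)/(3*4))*(-1 - 73/6*2)**2) = 1/(164 + (-45 - (-4)/(3*4))*(-1 - 73/3)**2) = 1/(164 + (-45 - 1/6*(-2))*(-76/3)**2) = 1/(164 + (-45 + 1/3)*(5776/9)) = 1/(164 - 134/3*5776/9) = 1/(164 - 773984/27) = 1/(-769556/27) = -27/769556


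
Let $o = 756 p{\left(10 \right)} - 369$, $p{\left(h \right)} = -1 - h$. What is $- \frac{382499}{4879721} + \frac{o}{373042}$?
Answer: $- \frac{185068568843}{1820340881282} \approx -0.10167$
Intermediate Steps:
$o = -8685$ ($o = 756 \left(-1 - 10\right) - 369 = 756 \left(-11\right) - 369 = -8316 - 369 = -8685$)
$- \frac{382499}{4879721} + \frac{o}{373042} = - \frac{382499}{4879721} - \frac{8685}{373042} = - \frac{185068568843}{1820340881282}$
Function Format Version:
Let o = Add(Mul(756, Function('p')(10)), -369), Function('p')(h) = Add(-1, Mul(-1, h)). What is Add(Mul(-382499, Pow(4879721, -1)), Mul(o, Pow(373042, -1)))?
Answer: Rational(-185068568843, 1820340881282) ≈ -0.10167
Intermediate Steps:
o = -8685 (o = Add(Mul(756, Add(-1, Mul(-1, 10))), -369) = Add(Mul(756, Add(-1, -10)), -369) = Add(Mul(756, -11), -369) = Add(-8316, -369) = -8685)
Add(Mul(-382499, Pow(4879721, -1)), Mul(o, Pow(373042, -1))) = Add(Mul(-382499, Pow(4879721, -1)), Mul(-8685, Pow(373042, -1))) = Add(Mul(-382499, Rational(1, 4879721)), Mul(-8685, Rational(1, 373042))) = Add(Rational(-382499, 4879721), Rational(-8685, 373042)) = Rational(-185068568843, 1820340881282)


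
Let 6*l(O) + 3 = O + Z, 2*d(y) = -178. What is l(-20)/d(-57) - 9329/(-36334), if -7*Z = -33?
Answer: 40247/138306 ≈ 0.29100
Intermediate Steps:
Z = 33/7 (Z = -⅐*(-33) = 33/7 ≈ 4.7143)
d(y) = -89 (d(y) = (½)*(-178) = -89)
l(O) = 2/7 + O/6 (l(O) = -½ + (O + 33/7)/6 = -½ + (33/7 + O)/6 = -½ + (11/14 + O/6) = 2/7 + O/6)
l(-20)/d(-57) - 9329/(-36334) = (2/7 + (⅙)*(-20))/(-89) - 9329/(-36334) = (2/7 - 10/3)*(-1/89) - 9329*(-1/36334) = -64/21*(-1/89) + 19/74 = 64/1869 + 19/74 = 40247/138306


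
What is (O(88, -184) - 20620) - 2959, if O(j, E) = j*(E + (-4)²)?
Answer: -38363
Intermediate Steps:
O(j, E) = j*(16 + E) (O(j, E) = j*(E + 16) = j*(16 + E))
(O(88, -184) - 20620) - 2959 = (88*(16 - 184) - 20620) - 2959 = (88*(-168) - 20620) - 2959 = (-14784 - 20620) - 2959 = -35404 - 2959 = -38363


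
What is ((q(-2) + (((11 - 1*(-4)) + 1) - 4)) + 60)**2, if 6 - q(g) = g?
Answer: 6400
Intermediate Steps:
q(g) = 6 - g
((q(-2) + (((11 - 1*(-4)) + 1) - 4)) + 60)**2 = (((6 - 1*(-2)) + (((11 - 1*(-4)) + 1) - 4)) + 60)**2 = (((6 + 2) + (((11 + 4) + 1) - 4)) + 60)**2 = ((8 + ((15 + 1) - 4)) + 60)**2 = ((8 + (16 - 4)) + 60)**2 = ((8 + 12) + 60)**2 = (20 + 60)**2 = 80**2 = 6400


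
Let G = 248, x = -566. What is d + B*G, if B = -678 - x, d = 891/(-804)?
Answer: -7444265/268 ≈ -27777.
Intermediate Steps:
d = -297/268 (d = 891*(-1/804) = -297/268 ≈ -1.1082)
B = -112 (B = -678 - 1*(-566) = -678 + 566 = -112)
d + B*G = -297/268 - 112*248 = -297/268 - 27776 = -7444265/268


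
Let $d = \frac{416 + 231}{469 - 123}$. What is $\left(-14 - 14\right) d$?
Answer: $- \frac{9058}{173} \approx -52.358$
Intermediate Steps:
$d = \frac{647}{346} \approx 1.8699$
$\left(-14 - 14\right) d = \left(-14 - 14\right) \frac{647}{346} = \left(-28\right) \frac{647}{346} = - \frac{9058}{173}$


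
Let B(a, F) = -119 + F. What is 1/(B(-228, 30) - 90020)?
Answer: -1/90109 ≈ -1.1098e-5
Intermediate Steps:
1/(B(-228, 30) - 90020) = 1/((-119 + 30) - 90020) = 1/(-89 - 90020) = 1/(-90109) = -1/90109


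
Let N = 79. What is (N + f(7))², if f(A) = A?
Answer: 7396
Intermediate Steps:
(N + f(7))² = (79 + 7)² = 86² = 7396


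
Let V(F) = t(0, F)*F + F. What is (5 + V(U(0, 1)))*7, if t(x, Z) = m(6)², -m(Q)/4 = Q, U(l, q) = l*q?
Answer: 35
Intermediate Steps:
m(Q) = -4*Q
t(x, Z) = 576 (t(x, Z) = (-4*6)² = (-24)² = 576)
V(F) = 577*F (V(F) = 576*F + F = 577*F)
(5 + V(U(0, 1)))*7 = (5 + 577*(0*1))*7 = (5 + 577*0)*7 = (5 + 0)*7 = 5*7 = 35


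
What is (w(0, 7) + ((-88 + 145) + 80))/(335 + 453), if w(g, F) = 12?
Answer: 149/788 ≈ 0.18909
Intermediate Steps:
(w(0, 7) + ((-88 + 145) + 80))/(335 + 453) = (12 + ((-88 + 145) + 80))/(335 + 453) = (12 + (57 + 80))/788 = (12 + 137)*(1/788) = 149*(1/788) = 149/788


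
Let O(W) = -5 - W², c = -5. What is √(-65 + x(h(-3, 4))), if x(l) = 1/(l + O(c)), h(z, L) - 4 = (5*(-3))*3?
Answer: 2*I*√81934/71 ≈ 8.0631*I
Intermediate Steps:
h(z, L) = -41 (h(z, L) = 4 + (5*(-3))*3 = 4 - 15*3 = 4 - 45 = -41)
x(l) = 1/(-30 + l) (x(l) = 1/(l + (-5 - 1*(-5)²)) = 1/(l + (-5 - 1*25)) = 1/(l + (-5 - 25)) = 1/(l - 30) = 1/(-30 + l))
√(-65 + x(h(-3, 4))) = √(-65 + 1/(-30 - 41)) = √(-65 + 1/(-71)) = √(-65 - 1/71) = √(-4616/71) = 2*I*√81934/71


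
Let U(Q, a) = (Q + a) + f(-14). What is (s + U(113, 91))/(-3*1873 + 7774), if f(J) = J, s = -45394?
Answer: -45204/2155 ≈ -20.976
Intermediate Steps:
U(Q, a) = -14 + Q + a (U(Q, a) = (Q + a) - 14 = -14 + Q + a)
(s + U(113, 91))/(-3*1873 + 7774) = (-45394 + (-14 + 113 + 91))/(-3*1873 + 7774) = (-45394 + 190)/(-5619 + 7774) = -45204/2155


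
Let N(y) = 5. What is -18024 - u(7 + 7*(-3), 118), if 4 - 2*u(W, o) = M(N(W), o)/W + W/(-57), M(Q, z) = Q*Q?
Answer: -28770725/1596 ≈ -18027.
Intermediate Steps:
M(Q, z) = Q²
u(W, o) = 2 - 25/(2*W) + W/114 (u(W, o) = 2 - (5²/W + W/(-57))/2 = 2 - (25/W + W*(-1/57))/2 = 2 - (25/W - W/57)/2 = 2 + (-25/(2*W) + W/114) = 2 - 25/(2*W) + W/114)
-18024 - u(7 + 7*(-3), 118) = -18024 - (-1425 + (7 + 7*(-3))*(228 + (7 + 7*(-3))))/(114*(7 + 7*(-3))) = -18024 - (-1425 + (7 - 21)*(228 + (7 - 21)))/(114*(7 - 21)) = -18024 - (-1425 - 14*(228 - 14))/(114*(-14)) = -18024 - (-1)*(-1425 - 14*214)/(114*14) = -18024 - (-1)*(-1425 - 2996)/(114*14) = -18024 - (-1)*(-4421)/(114*14) = -18024 - 1*4421/1596 = -18024 - 4421/1596 = -28770725/1596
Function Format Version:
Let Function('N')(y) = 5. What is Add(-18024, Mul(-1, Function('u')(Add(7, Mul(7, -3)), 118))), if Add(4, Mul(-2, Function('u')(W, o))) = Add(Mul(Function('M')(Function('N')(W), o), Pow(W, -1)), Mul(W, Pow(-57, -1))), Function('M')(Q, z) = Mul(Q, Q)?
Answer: Rational(-28770725, 1596) ≈ -18027.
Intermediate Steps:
Function('M')(Q, z) = Pow(Q, 2)
Function('u')(W, o) = Add(2, Mul(Rational(-25, 2), Pow(W, -1)), Mul(Rational(1, 114), W)) (Function('u')(W, o) = Add(2, Mul(Rational(-1, 2), Add(Mul(Pow(5, 2), Pow(W, -1)), Mul(W, Pow(-57, -1))))) = Add(2, Mul(Rational(-1, 2), Add(Mul(25, Pow(W, -1)), Mul(W, Rational(-1, 57))))) = Add(2, Mul(Rational(-1, 2), Add(Mul(25, Pow(W, -1)), Mul(Rational(-1, 57), W)))) = Add(2, Add(Mul(Rational(-25, 2), Pow(W, -1)), Mul(Rational(1, 114), W))) = Add(2, Mul(Rational(-25, 2), Pow(W, -1)), Mul(Rational(1, 114), W)))
Add(-18024, Mul(-1, Function('u')(Add(7, Mul(7, -3)), 118))) = Add(-18024, Mul(-1, Mul(Rational(1, 114), Pow(Add(7, Mul(7, -3)), -1), Add(-1425, Mul(Add(7, Mul(7, -3)), Add(228, Add(7, Mul(7, -3)))))))) = Add(-18024, Mul(-1, Mul(Rational(1, 114), Pow(Add(7, -21), -1), Add(-1425, Mul(Add(7, -21), Add(228, Add(7, -21))))))) = Add(-18024, Mul(-1, Mul(Rational(1, 114), Pow(-14, -1), Add(-1425, Mul(-14, Add(228, -14)))))) = Add(-18024, Mul(-1, Mul(Rational(1, 114), Rational(-1, 14), Add(-1425, Mul(-14, 214))))) = Add(-18024, Mul(-1, Mul(Rational(1, 114), Rational(-1, 14), Add(-1425, -2996)))) = Add(-18024, Mul(-1, Mul(Rational(1, 114), Rational(-1, 14), -4421))) = Add(-18024, Mul(-1, Rational(4421, 1596))) = Add(-18024, Rational(-4421, 1596)) = Rational(-28770725, 1596)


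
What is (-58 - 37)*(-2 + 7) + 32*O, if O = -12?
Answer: -859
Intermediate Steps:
(-58 - 37)*(-2 + 7) + 32*O = (-58 - 37)*(-2 + 7) + 32*(-12) = -95*5 - 384 = -475 - 384 = -859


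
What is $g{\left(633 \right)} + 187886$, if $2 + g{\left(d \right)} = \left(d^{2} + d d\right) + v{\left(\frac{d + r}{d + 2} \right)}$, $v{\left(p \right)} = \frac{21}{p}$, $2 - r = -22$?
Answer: $\frac{216652823}{219} \approx 9.8928 \cdot 10^{5}$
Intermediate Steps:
$r = 24$ ($r = 2 - -22 = 2 + 22 = 24$)
$g{\left(d \right)} = -2 + 2 d^{2} + \frac{21 \left(2 + d\right)}{24 + d}$ ($g{\left(d \right)} = -2 + \left(\left(d^{2} + d d\right) + \frac{21}{\left(d + 24\right) \frac{1}{d + 2}}\right) = -2 + \left(\left(d^{2} + d^{2}\right) + \frac{21}{\left(24 + d\right) \frac{1}{2 + d}}\right) = -2 + \left(2 d^{2} + \frac{21}{\frac{1}{2 + d} \left(24 + d\right)}\right) = -2 + \left(2 d^{2} + 21 \frac{2 + d}{24 + d}\right) = -2 + \left(2 d^{2} + \frac{21 \left(2 + d\right)}{24 + d}\right) = -2 + 2 d^{2} + \frac{21 \left(2 + d\right)}{24 + d}$)
$g{\left(633 \right)} + 187886 = \frac{42 + 21 \cdot 633 + 2 \left(-1 + 633^{2}\right) \left(24 + 633\right)}{24 + 633} + 187886 = \frac{42 + 13293 + 2 \left(-1 + 400689\right) 657}{657} + 187886 = \frac{42 + 13293 + 2 \cdot 400688 \cdot 657}{657} + 187886 = \frac{42 + 13293 + 526504032}{657} + 187886 = \frac{1}{657} \cdot 526517367 + 187886 = \frac{175505789}{219} + 187886 = \frac{216652823}{219}$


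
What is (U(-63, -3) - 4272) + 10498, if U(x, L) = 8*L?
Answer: 6202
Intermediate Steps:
(U(-63, -3) - 4272) + 10498 = (8*(-3) - 4272) + 10498 = (-24 - 4272) + 10498 = -4296 + 10498 = 6202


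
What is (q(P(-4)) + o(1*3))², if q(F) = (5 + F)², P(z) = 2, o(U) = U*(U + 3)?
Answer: 4489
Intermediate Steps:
o(U) = U*(3 + U)
(q(P(-4)) + o(1*3))² = ((5 + 2)² + (1*3)*(3 + 1*3))² = (7² + 3*(3 + 3))² = (49 + 3*6)² = (49 + 18)² = 67² = 4489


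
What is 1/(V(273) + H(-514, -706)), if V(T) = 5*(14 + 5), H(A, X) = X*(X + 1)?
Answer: 1/497825 ≈ 2.0087e-6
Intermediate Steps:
H(A, X) = X*(1 + X)
V(T) = 95 (V(T) = 5*19 = 95)
1/(V(273) + H(-514, -706)) = 1/(95 - 706*(1 - 706)) = 1/(95 - 706*(-705)) = 1/(95 + 497730) = 1/497825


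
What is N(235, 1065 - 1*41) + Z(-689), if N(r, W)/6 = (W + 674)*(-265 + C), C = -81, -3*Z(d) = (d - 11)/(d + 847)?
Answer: -835436026/237 ≈ -3.5250e+6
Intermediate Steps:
Z(d) = -(-11 + d)/(3*(847 + d)) (Z(d) = -(d - 11)/(3*(d + 847)) = -(-11 + d)/(3*(847 + d)))
N(r, W) = -1399224 - 2076*W (N(r, W) = 6*((W + 674)*(-265 - 81)) = 6*((674 + W)*(-346)) = 6*(-233204 - 346*W) = -1399224 - 2076*W)
N(235, 1065 - 1*41) + Z(-689) = (-1399224 - 2076*(1065 - 1*41)) + (11 - 1*(-689))/(3*(847 - 689)) = (-1399224 - 2076*(1065 - 41)) + (1/3)*(11 + 689)/158 = (-1399224 - 2076*1024) + (1/3)*(1/158)*700 = (-1399224 - 2125824) + 350/237 = -3525048 + 350/237 = -835436026/237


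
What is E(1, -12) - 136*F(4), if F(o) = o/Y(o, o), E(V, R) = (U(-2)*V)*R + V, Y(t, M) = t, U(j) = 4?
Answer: -183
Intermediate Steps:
E(V, R) = V + 4*R*V (E(V, R) = (4*V)*R + V = 4*R*V + V = V + 4*R*V)
F(o) = 1 (F(o) = o/o = 1)
E(1, -12) - 136*F(4) = 1*(1 + 4*(-12)) - 136*1 = 1*(1 - 48) - 136 = 1*(-47) - 136 = -47 - 136 = -183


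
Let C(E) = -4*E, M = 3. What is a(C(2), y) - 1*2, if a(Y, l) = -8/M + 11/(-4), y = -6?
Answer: -89/12 ≈ -7.4167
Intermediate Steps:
a(Y, l) = -65/12 (a(Y, l) = -8/3 + 11/(-4) = -8*1/3 + 11*(-1/4) = -8/3 - 11/4 = -65/12)
a(C(2), y) - 1*2 = -65/12 - 1*2 = -65/12 - 2 = -89/12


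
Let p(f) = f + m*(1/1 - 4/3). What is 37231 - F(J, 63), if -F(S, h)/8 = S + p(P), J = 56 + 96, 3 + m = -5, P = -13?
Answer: 115093/3 ≈ 38364.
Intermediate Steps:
m = -8 (m = -3 - 5 = -8)
p(f) = 8/3 + f (p(f) = f - 8*(1/1 - 4/3) = f - 8*(1*1 - 4*⅓) = f - 8*(1 - 4/3) = f - 8*(-⅓) = f + 8/3 = 8/3 + f)
J = 152
F(S, h) = 248/3 - 8*S (F(S, h) = -8*(S + (8/3 - 13)) = -8*(S - 31/3) = -8*(-31/3 + S) = 248/3 - 8*S)
37231 - F(J, 63) = 37231 - (248/3 - 8*152) = 37231 - (248/3 - 1216) = 37231 - 1*(-3400/3) = 37231 + 3400/3 = 115093/3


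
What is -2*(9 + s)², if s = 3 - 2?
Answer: -200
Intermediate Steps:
s = 1
-2*(9 + s)² = -2*(9 + 1)² = -2*10² = -2*100 = -200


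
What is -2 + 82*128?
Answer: 10494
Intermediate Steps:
-2 + 82*128 = -2 + 10496 = 10494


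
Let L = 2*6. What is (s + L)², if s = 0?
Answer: 144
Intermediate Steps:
L = 12
(s + L)² = (0 + 12)² = 12² = 144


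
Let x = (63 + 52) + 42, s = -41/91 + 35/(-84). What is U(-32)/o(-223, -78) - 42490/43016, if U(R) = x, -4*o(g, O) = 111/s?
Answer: 2554000697/651756924 ≈ 3.9186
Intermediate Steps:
s = -947/1092 (s = -41*1/91 + 35*(-1/84) = -41/91 - 5/12 = -947/1092 ≈ -0.86722)
x = 157 (x = 115 + 42 = 157)
o(g, O) = 30303/947 (o(g, O) = -111/(4*(-947/1092)) = -111*(-1092)/(4*947) = -¼*(-121212/947) = 30303/947)
U(R) = 157
U(-32)/o(-223, -78) - 42490/43016 = 157/(30303/947) - 42490/43016 = 157*(947/30303) - 42490*1/43016 = 148679/30303 - 21245/21508 = 2554000697/651756924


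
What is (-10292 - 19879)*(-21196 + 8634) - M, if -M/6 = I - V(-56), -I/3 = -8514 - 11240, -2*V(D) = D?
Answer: 379363506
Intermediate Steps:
V(D) = -D/2
I = 59262 (I = -3*(-8514 - 11240) = -3*(-19754) = 59262)
M = -355404 (M = -6*(59262 - (-1)*(-56)/2) = -6*(59262 - 1*28) = -6*(59262 - 28) = -6*59234 = -355404)
(-10292 - 19879)*(-21196 + 8634) - M = (-10292 - 19879)*(-21196 + 8634) - 1*(-355404) = -30171*(-12562) + 355404 = 379008102 + 355404 = 379363506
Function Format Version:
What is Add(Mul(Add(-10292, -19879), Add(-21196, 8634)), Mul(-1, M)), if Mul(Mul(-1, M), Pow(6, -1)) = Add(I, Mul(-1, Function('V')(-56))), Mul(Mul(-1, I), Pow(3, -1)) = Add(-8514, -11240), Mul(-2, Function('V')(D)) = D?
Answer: 379363506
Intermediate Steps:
Function('V')(D) = Mul(Rational(-1, 2), D)
I = 59262 (I = Mul(-3, Add(-8514, -11240)) = Mul(-3, -19754) = 59262)
M = -355404 (M = Mul(-6, Add(59262, Mul(-1, Mul(Rational(-1, 2), -56)))) = Mul(-6, Add(59262, Mul(-1, 28))) = Mul(-6, Add(59262, -28)) = Mul(-6, 59234) = -355404)
Add(Mul(Add(-10292, -19879), Add(-21196, 8634)), Mul(-1, M)) = Add(Mul(Add(-10292, -19879), Add(-21196, 8634)), Mul(-1, -355404)) = Add(Mul(-30171, -12562), 355404) = Add(379008102, 355404) = 379363506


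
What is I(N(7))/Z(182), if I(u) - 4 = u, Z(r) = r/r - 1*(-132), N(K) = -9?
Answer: -5/133 ≈ -0.037594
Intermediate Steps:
Z(r) = 133 (Z(r) = 1 + 132 = 133)
I(u) = 4 + u
I(N(7))/Z(182) = (4 - 9)/133 = -5*1/133 = -5/133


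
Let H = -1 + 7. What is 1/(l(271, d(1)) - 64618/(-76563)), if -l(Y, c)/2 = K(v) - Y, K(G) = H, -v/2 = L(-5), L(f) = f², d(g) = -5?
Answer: 76563/40643008 ≈ 0.0018838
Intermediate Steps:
H = 6
v = -50 (v = -2*(-5)² = -2*25 = -50)
K(G) = 6
l(Y, c) = -12 + 2*Y (l(Y, c) = -2*(6 - Y) = -12 + 2*Y)
1/(l(271, d(1)) - 64618/(-76563)) = 1/((-12 + 2*271) - 64618/(-76563)) = 1/((-12 + 542) - 64618*(-1/76563)) = 1/(530 + 64618/76563) = 1/(40643008/76563) = 76563/40643008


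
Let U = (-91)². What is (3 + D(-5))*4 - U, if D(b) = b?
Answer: -8289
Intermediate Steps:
U = 8281
(3 + D(-5))*4 - U = (3 - 5)*4 - 1*8281 = -2*4 - 8281 = -8 - 8281 = -8289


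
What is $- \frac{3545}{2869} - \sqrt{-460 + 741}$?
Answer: $- \frac{3545}{2869} - \sqrt{281} \approx -17.999$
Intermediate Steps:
$- \frac{3545}{2869} - \sqrt{-460 + 741} = \left(-3545\right) \frac{1}{2869} - \sqrt{281} = - \frac{3545}{2869} - \sqrt{281}$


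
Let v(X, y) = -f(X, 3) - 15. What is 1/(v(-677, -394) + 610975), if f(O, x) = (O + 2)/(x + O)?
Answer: 674/411786365 ≈ 1.6368e-6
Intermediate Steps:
f(O, x) = (2 + O)/(O + x)
v(X, y) = -15 - (2 + X)/(3 + X) (v(X, y) = -(2 + X)/(X + 3) - 15 = -(2 + X)/(3 + X) - 15 = -15 - (2 + X)/(3 + X))
1/(v(-677, -394) + 610975) = 1/((-47 - 16*(-677))/(3 - 677) + 610975) = 1/((-47 + 10832)/(-674) + 610975) = 1/(-1/674*10785 + 610975) = 1/(-10785/674 + 610975) = 1/(411786365/674) = 674/411786365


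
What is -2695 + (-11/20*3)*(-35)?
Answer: -10549/4 ≈ -2637.3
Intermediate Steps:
-2695 + (-11/20*3)*(-35) = -2695 + (-11*1/20*3)*(-35) = -2695 - 11/20*3*(-35) = -2695 - 33/20*(-35) = -2695 + 231/4 = -10549/4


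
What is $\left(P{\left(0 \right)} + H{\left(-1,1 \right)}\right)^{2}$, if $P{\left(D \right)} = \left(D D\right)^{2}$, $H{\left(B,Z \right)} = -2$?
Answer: $4$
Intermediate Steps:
$P{\left(D \right)} = D^{4}$ ($P{\left(D \right)} = \left(D^{2}\right)^{2} = D^{4}$)
$\left(P{\left(0 \right)} + H{\left(-1,1 \right)}\right)^{2} = \left(0^{4} - 2\right)^{2} = \left(0 - 2\right)^{2} = \left(-2\right)^{2} = 4$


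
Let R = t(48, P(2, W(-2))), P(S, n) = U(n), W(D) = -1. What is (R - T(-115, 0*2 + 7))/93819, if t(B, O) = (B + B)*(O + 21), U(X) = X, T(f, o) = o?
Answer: 1913/93819 ≈ 0.020390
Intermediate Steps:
P(S, n) = n
t(B, O) = 2*B*(21 + O) (t(B, O) = (2*B)*(21 + O) = 2*B*(21 + O))
R = 1920 (R = 2*48*(21 - 1) = 2*48*20 = 1920)
(R - T(-115, 0*2 + 7))/93819 = (1920 - (0*2 + 7))/93819 = (1920 - (0 + 7))*(1/93819) = (1920 - 1*7)*(1/93819) = (1920 - 7)*(1/93819) = 1913*(1/93819) = 1913/93819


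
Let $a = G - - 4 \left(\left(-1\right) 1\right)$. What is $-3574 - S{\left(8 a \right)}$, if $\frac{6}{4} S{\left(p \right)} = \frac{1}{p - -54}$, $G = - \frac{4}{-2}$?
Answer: $- \frac{203719}{57} \approx -3574.0$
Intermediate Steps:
$G = 2$ ($G = \left(-4\right) \left(- \frac{1}{2}\right) = 2$)
$a = -2$ ($a = 2 - - 4 \left(\left(-1\right) 1\right) = 2 - \left(-4\right) \left(-1\right) = 2 - 4 = -2$)
$S{\left(p \right)} = \frac{2}{3 \left(54 + p\right)}$ ($S{\left(p \right)} = \frac{2}{3 \left(p - -54\right)} = \frac{2}{3 \left(p + 54\right)} = \frac{2}{3 \left(54 + p\right)}$)
$-3574 - S{\left(8 a \right)} = -3574 - \frac{2}{3 \left(54 + 8 \left(-2\right)\right)} = -3574 - \frac{2}{3 \left(54 - 16\right)} = -3574 - \frac{2}{3 \cdot 38} = -3574 - \frac{2}{3} \cdot \frac{1}{38} = -3574 - \frac{1}{57} = - \frac{203719}{57}$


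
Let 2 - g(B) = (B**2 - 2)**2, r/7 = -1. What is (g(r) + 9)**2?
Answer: 4831204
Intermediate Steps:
r = -7 (r = 7*(-1) = -7)
g(B) = 2 - (-2 + B**2)**2 (g(B) = 2 - (B**2 - 2)**2 = 2 - (-2 + B**2)**2)
(g(r) + 9)**2 = ((2 - (-2 + (-7)**2)**2) + 9)**2 = ((2 - (-2 + 49)**2) + 9)**2 = ((2 - 1*47**2) + 9)**2 = ((2 - 1*2209) + 9)**2 = ((2 - 2209) + 9)**2 = (-2207 + 9)**2 = (-2198)**2 = 4831204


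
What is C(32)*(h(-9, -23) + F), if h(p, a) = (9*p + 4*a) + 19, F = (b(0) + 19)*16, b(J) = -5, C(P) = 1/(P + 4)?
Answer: 35/18 ≈ 1.9444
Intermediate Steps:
C(P) = 1/(4 + P)
F = 224 (F = (-5 + 19)*16 = 14*16 = 224)
h(p, a) = 19 + 4*a + 9*p (h(p, a) = (4*a + 9*p) + 19 = 19 + 4*a + 9*p)
C(32)*(h(-9, -23) + F) = ((19 + 4*(-23) + 9*(-9)) + 224)/(4 + 32) = ((19 - 92 - 81) + 224)/36 = (-154 + 224)/36 = (1/36)*70 = 35/18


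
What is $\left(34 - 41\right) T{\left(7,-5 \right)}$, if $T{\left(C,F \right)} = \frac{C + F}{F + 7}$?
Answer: $-7$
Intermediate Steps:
$T{\left(C,F \right)} = \frac{C + F}{7 + F}$
$\left(34 - 41\right) T{\left(7,-5 \right)} = \left(34 - 41\right) \frac{7 - 5}{7 - 5} = - 7 \cdot \frac{1}{2} \cdot 2 = \left(-7\right) 1 = -7$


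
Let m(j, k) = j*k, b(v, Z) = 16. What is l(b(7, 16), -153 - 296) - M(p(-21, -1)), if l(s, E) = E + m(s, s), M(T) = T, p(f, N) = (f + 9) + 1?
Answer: -182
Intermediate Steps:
p(f, N) = 10 + f (p(f, N) = (9 + f) + 1 = 10 + f)
l(s, E) = E + s² (l(s, E) = E + s*s = E + s²)
l(b(7, 16), -153 - 296) - M(p(-21, -1)) = ((-153 - 296) + 16²) - (10 - 21) = (-449 + 256) - 1*(-11) = -193 + 11 = -182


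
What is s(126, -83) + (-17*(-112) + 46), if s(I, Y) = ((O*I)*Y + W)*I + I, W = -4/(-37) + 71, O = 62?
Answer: -3022413834/37 ≈ -8.1687e+7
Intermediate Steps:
W = 2631/37 (W = -4*(-1/37) + 71 = 4/37 + 71 = 2631/37 ≈ 71.108)
s(I, Y) = I + I*(2631/37 + 62*I*Y) (s(I, Y) = ((62*I)*Y + 2631/37)*I + I = (62*I*Y + 2631/37)*I + I = (2631/37 + 62*I*Y)*I + I = I*(2631/37 + 62*I*Y) + I = I + I*(2631/37 + 62*I*Y))
s(126, -83) + (-17*(-112) + 46) = (2/37)*126*(1334 + 1147*126*(-83)) + (-17*(-112) + 46) = (2/37)*126*(1334 - 11995326) + (1904 + 46) = (2/37)*126*(-11993992) + 1950 = -3022485984/37 + 1950 = -3022413834/37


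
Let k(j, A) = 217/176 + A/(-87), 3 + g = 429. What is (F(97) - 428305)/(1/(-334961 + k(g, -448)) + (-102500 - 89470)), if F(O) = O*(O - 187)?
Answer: 2241476079763675/984580555422162 ≈ 2.2766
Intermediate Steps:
g = 426 (g = -3 + 429 = 426)
k(j, A) = 217/176 - A/87 (k(j, A) = 217*(1/176) + A*(-1/87) = 217/176 - A/87)
F(O) = O*(-187 + O)
(F(97) - 428305)/(1/(-334961 + k(g, -448)) + (-102500 - 89470)) = (97*(-187 + 97) - 428305)/(1/(-334961 + (217/176 - 1/87*(-448))) + (-102500 - 89470)) = (97*(-90) - 428305)/(1/(-334961 + (217/176 + 448/87)) - 191970) = (-8730 - 428305)/(1/(-334961 + 97727/15312) - 191970) = -437035/(1/(-5128825105/15312) - 191970) = -437035/(-15312/5128825105 - 191970) = -437035/(-984580555422162/5128825105) = -437035*(-5128825105/984580555422162) = 2241476079763675/984580555422162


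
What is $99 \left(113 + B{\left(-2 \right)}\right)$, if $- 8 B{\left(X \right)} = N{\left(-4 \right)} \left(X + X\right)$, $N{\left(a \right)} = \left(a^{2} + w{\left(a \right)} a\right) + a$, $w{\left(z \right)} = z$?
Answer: $12573$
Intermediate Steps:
$N{\left(a \right)} = a + 2 a^{2}$ ($N{\left(a \right)} = \left(a^{2} + a a\right) + a = \left(a^{2} + a^{2}\right) + a = 2 a^{2} + a = a + 2 a^{2}$)
$B{\left(X \right)} = - 7 X$ ($B{\left(X \right)} = - \frac{- 4 \left(1 + 2 \left(-4\right)\right) \left(X + X\right)}{8} = - \frac{- 4 \left(1 - 8\right) 2 X}{8} = - \frac{\left(-4\right) \left(-7\right) 2 X}{8} = - \frac{28 \cdot 2 X}{8} = - \frac{56 X}{8} = - 7 X$)
$99 \left(113 + B{\left(-2 \right)}\right) = 99 \left(113 - -14\right) = 99 \left(113 + 14\right) = 99 \cdot 127 = 12573$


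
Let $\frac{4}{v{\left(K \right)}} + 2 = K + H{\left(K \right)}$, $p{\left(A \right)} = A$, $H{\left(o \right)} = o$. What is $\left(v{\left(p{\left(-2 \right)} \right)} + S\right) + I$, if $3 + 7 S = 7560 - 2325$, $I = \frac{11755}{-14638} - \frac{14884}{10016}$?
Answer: $\frac{286519524793}{384862296} \approx 744.47$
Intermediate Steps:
$I = - \frac{41951259}{18326776}$ ($I = 11755 \left(- \frac{1}{14638}\right) - \frac{3721}{2504} = - \frac{11755}{14638} - \frac{3721}{2504} = - \frac{41951259}{18326776} \approx -2.2891$)
$S = \frac{5232}{7}$ ($S = - \frac{3}{7} + \frac{7560 - 2325}{7} = - \frac{3}{7} + \frac{1}{7} \cdot 5235 = - \frac{3}{7} + \frac{5235}{7} = \frac{5232}{7} \approx 747.43$)
$v{\left(K \right)} = \frac{4}{-2 + 2 K}$ ($v{\left(K \right)} = \frac{4}{-2 + \left(K + K\right)} = \frac{4}{-2 + 2 K}$)
$\left(v{\left(p{\left(-2 \right)} \right)} + S\right) + I = \left(\frac{2}{-1 - 2} + \frac{5232}{7}\right) - \frac{41951259}{18326776} = \left(\frac{2}{-3} + \frac{5232}{7}\right) - \frac{41951259}{18326776} = \left(2 \left(- \frac{1}{3}\right) + \frac{5232}{7}\right) - \frac{41951259}{18326776} = \left(- \frac{2}{3} + \frac{5232}{7}\right) - \frac{41951259}{18326776} = \frac{15682}{21} - \frac{41951259}{18326776} = \frac{286519524793}{384862296}$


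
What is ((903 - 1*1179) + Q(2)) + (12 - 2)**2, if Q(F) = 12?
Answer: -164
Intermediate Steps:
((903 - 1*1179) + Q(2)) + (12 - 2)**2 = ((903 - 1*1179) + 12) + (12 - 2)**2 = ((903 - 1179) + 12) + 10**2 = (-276 + 12) + 100 = -264 + 100 = -164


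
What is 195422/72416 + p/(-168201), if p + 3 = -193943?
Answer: 23457484679/6090221808 ≈ 3.8517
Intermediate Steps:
p = -193946 (p = -3 - 193943 = -193946)
195422/72416 + p/(-168201) = 195422/72416 - 193946/(-168201) = 195422*(1/72416) - 193946*(-1/168201) = 97711/36208 + 193946/168201 = 23457484679/6090221808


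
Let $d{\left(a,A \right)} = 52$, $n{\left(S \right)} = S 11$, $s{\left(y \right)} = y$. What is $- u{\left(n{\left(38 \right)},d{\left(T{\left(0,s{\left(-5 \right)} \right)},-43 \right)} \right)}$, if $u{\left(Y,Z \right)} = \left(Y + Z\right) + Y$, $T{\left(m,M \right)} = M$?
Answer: $-888$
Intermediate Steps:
$n{\left(S \right)} = 11 S$
$u{\left(Y,Z \right)} = Z + 2 Y$
$- u{\left(n{\left(38 \right)},d{\left(T{\left(0,s{\left(-5 \right)} \right)},-43 \right)} \right)} = - (52 + 2 \cdot 11 \cdot 38) = - (52 + 2 \cdot 418) = - (52 + 836) = \left(-1\right) 888 = -888$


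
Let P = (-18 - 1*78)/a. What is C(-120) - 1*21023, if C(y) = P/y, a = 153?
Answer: -16082591/765 ≈ -21023.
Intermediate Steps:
P = -32/51 (P = (-18 - 1*78)/153 = (-18 - 78)*(1/153) = -96*1/153 = -32/51 ≈ -0.62745)
C(y) = -32/(51*y)
C(-120) - 1*21023 = -32/51/(-120) - 1*21023 = -32/51*(-1/120) - 21023 = 4/765 - 21023 = -16082591/765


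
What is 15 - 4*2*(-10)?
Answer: 95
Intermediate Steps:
15 - 4*2*(-10) = 15 - 8*(-10) = 15 + 80 = 95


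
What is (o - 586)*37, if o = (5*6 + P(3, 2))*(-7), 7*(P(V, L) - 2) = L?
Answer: -30044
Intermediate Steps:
P(V, L) = 2 + L/7
o = -226 (o = (5*6 + (2 + (⅐)*2))*(-7) = (30 + (2 + 2/7))*(-7) = (30 + 16/7)*(-7) = (226/7)*(-7) = -226)
(o - 586)*37 = (-226 - 586)*37 = -812*37 = -30044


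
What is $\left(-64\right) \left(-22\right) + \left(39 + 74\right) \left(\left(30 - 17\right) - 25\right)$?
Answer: $52$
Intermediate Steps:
$\left(-64\right) \left(-22\right) + \left(39 + 74\right) \left(\left(30 - 17\right) - 25\right) = 1408 + 113 \left(\left(30 - 17\right) - 25\right) = 1408 + 113 \left(13 - 25\right) = 1408 + 113 \left(-12\right) = 1408 - 1356 = 52$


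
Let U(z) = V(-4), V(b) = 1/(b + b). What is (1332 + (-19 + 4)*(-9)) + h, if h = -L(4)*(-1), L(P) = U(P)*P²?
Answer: 1465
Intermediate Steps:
V(b) = 1/(2*b)
U(z) = -⅛ (U(z) = (½)/(-4) = (½)*(-¼) = -⅛)
L(P) = -P²/8
h = -2 (h = -(-1)*4²/8*(-1) = -(-1)*16/8*(-1) = -1*(-2)*(-1) = 2*(-1) = -2)
(1332 + (-19 + 4)*(-9)) + h = (1332 + (-19 + 4)*(-9)) - 2 = (1332 - 15*(-9)) - 2 = (1332 + 135) - 2 = 1467 - 2 = 1465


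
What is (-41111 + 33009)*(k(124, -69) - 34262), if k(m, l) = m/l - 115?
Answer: 19219053974/69 ≈ 2.7854e+8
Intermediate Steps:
k(m, l) = -115 + m/l (k(m, l) = m/l - 115 = -115 + m/l)
(-41111 + 33009)*(k(124, -69) - 34262) = (-41111 + 33009)*((-115 + 124/(-69)) - 34262) = -8102*((-115 + 124*(-1/69)) - 34262) = -8102*((-115 - 124/69) - 34262) = -8102*(-8059/69 - 34262) = -8102*(-2372137/69) = 19219053974/69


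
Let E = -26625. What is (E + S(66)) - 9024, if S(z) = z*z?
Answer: -31293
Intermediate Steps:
S(z) = z²
(E + S(66)) - 9024 = (-26625 + 66²) - 9024 = (-26625 + 4356) - 9024 = -22269 - 9024 = -31293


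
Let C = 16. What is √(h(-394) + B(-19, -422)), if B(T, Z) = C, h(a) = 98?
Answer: √114 ≈ 10.677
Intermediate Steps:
B(T, Z) = 16
√(h(-394) + B(-19, -422)) = √(98 + 16) = √114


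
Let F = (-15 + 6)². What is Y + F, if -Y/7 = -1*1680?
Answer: 11841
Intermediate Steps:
F = 81 (F = (-9)² = 81)
Y = 11760 (Y = -(-7)*1680 = -7*(-1680) = 11760)
Y + F = 11760 + 81 = 11841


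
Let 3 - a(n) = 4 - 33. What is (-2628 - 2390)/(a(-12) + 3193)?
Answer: -5018/3225 ≈ -1.5560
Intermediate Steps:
a(n) = 32 (a(n) = 3 - (4 - 33) = 3 - 1*(-29) = 3 + 29 = 32)
(-2628 - 2390)/(a(-12) + 3193) = (-2628 - 2390)/(32 + 3193) = -5018/3225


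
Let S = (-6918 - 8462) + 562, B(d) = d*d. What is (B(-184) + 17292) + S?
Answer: 36330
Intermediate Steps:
B(d) = d²
S = -14818 (S = -15380 + 562 = -14818)
(B(-184) + 17292) + S = ((-184)² + 17292) - 14818 = (33856 + 17292) - 14818 = 51148 - 14818 = 36330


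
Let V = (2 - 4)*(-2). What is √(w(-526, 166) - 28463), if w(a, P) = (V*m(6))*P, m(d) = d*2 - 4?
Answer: I*√23151 ≈ 152.15*I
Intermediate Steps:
V = 4 (V = -2*(-2) = 4)
m(d) = -4 + 2*d (m(d) = 2*d - 4 = -4 + 2*d)
w(a, P) = 32*P (w(a, P) = (4*(-4 + 2*6))*P = (4*(-4 + 12))*P = (4*8)*P = 32*P)
√(w(-526, 166) - 28463) = √(32*166 - 28463) = √(5312 - 28463) = √(-23151) = I*√23151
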